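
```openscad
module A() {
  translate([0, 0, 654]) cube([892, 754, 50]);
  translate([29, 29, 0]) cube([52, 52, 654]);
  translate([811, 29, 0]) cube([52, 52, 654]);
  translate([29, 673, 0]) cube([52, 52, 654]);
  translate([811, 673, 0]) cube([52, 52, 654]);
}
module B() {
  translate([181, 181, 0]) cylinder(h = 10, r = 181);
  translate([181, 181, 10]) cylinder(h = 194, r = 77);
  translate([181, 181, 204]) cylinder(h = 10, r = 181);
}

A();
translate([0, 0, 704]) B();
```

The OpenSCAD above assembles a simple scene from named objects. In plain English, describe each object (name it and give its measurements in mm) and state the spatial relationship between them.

A is a table with a 892×754 mm rectangular top, 50 mm thick, top surface at z = 704 mm, supported by four 52×52 mm square legs, each inset 29 mm from the nearest pair of top edges, running from the floor.

B is a spool: two coaxial disc flanges of radius 181 mm and thickness 10 mm, joined by a core cylinder of radius 77 mm and height 194 mm. The lower flange rests on z = 0 and the three cylinders share a vertical axis.

The spool is on top of the table.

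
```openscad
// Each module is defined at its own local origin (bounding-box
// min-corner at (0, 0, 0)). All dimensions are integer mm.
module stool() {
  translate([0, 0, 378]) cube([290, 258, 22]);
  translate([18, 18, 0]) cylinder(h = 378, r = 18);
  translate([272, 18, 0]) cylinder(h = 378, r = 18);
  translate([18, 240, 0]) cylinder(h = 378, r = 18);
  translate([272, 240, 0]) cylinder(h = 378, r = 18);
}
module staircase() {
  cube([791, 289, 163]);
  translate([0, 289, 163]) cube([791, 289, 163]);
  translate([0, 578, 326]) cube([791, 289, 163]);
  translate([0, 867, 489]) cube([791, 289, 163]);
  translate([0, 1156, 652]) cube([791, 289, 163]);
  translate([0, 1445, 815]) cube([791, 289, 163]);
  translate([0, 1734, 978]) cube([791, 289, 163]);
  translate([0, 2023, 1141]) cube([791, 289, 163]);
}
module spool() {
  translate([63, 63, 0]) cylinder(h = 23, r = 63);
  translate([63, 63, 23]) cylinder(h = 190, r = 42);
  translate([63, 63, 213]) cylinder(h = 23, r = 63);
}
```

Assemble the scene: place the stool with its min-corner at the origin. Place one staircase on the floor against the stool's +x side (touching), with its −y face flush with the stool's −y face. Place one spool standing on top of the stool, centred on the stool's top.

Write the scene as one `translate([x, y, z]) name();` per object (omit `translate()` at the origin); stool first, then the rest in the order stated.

stool();
translate([290, 0, 0]) staircase();
translate([82, 66, 400]) spool();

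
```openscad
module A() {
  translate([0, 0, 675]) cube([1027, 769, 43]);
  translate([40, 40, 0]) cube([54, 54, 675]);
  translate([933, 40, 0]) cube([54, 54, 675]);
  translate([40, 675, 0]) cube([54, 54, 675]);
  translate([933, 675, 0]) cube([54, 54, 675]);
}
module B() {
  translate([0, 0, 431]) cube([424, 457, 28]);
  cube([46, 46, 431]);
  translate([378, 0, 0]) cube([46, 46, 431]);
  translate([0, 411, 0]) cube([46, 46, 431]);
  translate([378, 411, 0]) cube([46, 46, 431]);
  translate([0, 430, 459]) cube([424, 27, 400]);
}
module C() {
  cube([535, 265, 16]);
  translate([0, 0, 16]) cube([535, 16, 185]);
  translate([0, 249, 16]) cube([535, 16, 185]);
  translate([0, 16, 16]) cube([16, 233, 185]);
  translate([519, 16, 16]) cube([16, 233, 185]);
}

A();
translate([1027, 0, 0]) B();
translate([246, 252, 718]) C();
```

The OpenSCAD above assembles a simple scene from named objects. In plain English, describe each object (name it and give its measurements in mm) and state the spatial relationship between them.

A is a rectangular dining table. The top is 1027×769×43 mm with its upper surface at z = 718 mm. It stands on four 54×54 mm square legs, each inset 40 mm from the nearest pair of top edges, running from the floor to the underside of the top.

B is a chair. The seat is a 424×457×28 mm slab with its top at z = 459 mm, on four 46×46 mm corner legs (flush with the seat edges, standing on z = 0). A flat backrest 27 mm thick, 400 mm tall, spans the full seat width and rises from the seat top along its +y edge, rear face flush with the rear of the seat.

C is an open storage box with external size 535×265×201 mm and wall thickness 16 mm (the base is also 16 mm thick). The base covers the whole footprint; the four walls stand on the base, with the y-facing walls full-width and the x-facing walls fitting between their inner faces.

The chair is against the table's +x side, with their −y faces flush. The open box is on top of the table, centred.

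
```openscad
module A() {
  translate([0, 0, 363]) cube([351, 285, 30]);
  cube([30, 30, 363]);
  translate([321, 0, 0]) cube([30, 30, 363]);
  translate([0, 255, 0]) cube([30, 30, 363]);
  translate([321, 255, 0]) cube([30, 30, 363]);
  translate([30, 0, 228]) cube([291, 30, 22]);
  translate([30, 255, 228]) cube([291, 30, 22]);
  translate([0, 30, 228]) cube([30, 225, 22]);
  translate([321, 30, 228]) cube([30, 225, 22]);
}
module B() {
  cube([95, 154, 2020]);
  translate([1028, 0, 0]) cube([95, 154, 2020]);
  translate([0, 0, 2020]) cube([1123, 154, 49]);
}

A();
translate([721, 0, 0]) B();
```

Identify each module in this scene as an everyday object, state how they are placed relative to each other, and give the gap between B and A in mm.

The door frame's nearest face is 370 mm from the stool's +x face.

A is a stool. B is a door frame. The door frame is on the floor beside the stool on its +x side. The gap between the door frame and the stool is 370 mm.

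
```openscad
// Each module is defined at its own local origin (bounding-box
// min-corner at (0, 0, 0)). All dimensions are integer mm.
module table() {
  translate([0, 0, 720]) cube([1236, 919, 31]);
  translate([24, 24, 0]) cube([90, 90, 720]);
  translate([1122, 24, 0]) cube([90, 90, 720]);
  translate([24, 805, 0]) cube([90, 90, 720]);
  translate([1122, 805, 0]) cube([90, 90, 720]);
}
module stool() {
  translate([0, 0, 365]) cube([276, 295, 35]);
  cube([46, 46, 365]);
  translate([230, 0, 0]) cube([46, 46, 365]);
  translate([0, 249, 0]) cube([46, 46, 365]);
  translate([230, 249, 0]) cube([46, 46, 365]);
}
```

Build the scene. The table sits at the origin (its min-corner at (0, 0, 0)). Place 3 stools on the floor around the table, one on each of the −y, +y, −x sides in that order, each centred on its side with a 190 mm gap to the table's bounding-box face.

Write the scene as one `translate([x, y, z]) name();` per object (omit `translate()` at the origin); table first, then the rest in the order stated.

table();
translate([480, -485, 0]) stool();
translate([480, 1109, 0]) stool();
translate([-466, 312, 0]) stool();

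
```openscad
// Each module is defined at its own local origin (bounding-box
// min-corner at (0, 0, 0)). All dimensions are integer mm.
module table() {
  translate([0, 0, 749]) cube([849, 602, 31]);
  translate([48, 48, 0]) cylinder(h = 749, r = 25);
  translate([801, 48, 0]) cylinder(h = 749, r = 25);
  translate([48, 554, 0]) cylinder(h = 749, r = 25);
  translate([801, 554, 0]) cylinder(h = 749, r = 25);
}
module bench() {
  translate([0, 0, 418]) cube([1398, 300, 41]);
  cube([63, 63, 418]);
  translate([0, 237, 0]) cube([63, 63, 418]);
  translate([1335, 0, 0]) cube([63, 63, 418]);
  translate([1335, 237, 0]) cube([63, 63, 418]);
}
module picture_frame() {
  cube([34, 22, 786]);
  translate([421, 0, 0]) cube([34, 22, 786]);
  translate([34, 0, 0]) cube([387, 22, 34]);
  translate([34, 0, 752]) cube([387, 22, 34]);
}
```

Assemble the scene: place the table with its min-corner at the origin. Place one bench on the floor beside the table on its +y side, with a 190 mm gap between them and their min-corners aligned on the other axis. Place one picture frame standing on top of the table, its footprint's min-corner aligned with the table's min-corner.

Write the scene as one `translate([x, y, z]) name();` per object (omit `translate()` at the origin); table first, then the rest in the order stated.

table();
translate([0, 792, 0]) bench();
translate([0, 0, 780]) picture_frame();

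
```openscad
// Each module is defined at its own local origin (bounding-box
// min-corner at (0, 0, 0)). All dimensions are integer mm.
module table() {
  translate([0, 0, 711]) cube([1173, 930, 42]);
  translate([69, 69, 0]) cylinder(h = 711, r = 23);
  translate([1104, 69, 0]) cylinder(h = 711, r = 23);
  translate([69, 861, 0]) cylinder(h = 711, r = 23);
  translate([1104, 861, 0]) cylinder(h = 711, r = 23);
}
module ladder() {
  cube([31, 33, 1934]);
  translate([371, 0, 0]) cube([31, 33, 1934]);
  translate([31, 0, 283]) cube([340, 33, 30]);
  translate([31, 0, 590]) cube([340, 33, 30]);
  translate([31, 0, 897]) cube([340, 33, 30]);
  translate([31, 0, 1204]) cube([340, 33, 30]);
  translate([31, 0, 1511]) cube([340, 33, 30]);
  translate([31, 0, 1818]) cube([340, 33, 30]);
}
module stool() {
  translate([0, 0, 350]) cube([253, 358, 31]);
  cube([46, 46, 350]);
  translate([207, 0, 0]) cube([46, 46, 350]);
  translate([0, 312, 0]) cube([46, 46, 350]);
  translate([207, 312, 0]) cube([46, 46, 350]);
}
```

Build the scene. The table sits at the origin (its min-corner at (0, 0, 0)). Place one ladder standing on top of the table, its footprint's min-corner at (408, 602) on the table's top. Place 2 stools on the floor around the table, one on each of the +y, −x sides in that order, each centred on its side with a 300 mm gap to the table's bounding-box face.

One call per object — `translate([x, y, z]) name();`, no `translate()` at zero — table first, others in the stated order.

table();
translate([408, 602, 753]) ladder();
translate([460, 1230, 0]) stool();
translate([-553, 286, 0]) stool();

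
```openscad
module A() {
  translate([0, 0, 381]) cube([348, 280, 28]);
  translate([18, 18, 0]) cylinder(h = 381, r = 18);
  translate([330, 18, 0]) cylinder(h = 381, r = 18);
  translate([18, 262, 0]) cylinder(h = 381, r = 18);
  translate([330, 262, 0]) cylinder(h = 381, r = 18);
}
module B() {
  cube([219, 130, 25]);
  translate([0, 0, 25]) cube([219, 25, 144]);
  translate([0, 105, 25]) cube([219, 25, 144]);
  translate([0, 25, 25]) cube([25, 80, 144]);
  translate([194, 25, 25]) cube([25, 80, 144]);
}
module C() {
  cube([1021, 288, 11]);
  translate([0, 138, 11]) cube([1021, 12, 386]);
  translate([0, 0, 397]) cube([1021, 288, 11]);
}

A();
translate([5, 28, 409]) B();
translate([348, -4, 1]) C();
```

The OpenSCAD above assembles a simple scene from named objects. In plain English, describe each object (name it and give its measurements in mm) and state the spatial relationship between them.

A is a simple wooden stool: a rectangular seat 348 mm (x) by 280 mm (y), 28 mm thick, top face at z = 409 mm, on four round legs, each 36 mm in diameter. The legs rest on z = 0, each leg's axis is inset half a diameter from the nearest pair of seat edges (so the leg's bounding box is flush with the corner).

B is an open-topped rectangular box: outside dimensions 219×130×169 mm, with a uniform wall and base thickness of 25 mm. The base is a full 219×130 slab on the floor; four walls sit on top of the base. The front and back walls (the −y and +y sides) span the full width; the two side walls fit between them.

C is an I-beam lying along x, 1021 mm long. Overall section height 408 mm. Two flanges 288 mm wide (y) and 11 mm thick, one on the floor and one at the top; a web 12 mm thick runs between them, centred on the flange width.

The open box is on top of the stool. The I-beam is beside the stool with their tops flush at z = 409.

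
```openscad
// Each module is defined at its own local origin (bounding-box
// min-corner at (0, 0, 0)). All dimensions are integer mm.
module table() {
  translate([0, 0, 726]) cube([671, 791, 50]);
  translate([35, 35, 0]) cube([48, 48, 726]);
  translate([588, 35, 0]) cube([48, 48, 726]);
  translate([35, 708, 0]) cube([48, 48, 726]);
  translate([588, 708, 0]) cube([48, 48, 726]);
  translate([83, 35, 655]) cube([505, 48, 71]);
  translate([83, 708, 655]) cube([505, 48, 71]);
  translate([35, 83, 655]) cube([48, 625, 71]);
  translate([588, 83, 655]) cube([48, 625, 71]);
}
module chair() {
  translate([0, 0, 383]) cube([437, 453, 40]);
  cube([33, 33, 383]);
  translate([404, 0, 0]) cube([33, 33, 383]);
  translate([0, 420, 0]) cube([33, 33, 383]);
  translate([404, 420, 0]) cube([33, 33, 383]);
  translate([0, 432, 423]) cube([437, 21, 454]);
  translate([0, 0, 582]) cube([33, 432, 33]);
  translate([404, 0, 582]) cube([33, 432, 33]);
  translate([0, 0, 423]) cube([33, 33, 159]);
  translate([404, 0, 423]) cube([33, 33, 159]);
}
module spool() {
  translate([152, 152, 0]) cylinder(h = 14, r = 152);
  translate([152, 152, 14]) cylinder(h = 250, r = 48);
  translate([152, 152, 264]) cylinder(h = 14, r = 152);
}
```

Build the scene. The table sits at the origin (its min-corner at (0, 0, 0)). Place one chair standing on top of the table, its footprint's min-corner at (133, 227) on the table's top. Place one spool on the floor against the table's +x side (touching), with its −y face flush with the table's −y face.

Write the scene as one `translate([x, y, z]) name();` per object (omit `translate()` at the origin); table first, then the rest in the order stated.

table();
translate([133, 227, 776]) chair();
translate([671, 0, 0]) spool();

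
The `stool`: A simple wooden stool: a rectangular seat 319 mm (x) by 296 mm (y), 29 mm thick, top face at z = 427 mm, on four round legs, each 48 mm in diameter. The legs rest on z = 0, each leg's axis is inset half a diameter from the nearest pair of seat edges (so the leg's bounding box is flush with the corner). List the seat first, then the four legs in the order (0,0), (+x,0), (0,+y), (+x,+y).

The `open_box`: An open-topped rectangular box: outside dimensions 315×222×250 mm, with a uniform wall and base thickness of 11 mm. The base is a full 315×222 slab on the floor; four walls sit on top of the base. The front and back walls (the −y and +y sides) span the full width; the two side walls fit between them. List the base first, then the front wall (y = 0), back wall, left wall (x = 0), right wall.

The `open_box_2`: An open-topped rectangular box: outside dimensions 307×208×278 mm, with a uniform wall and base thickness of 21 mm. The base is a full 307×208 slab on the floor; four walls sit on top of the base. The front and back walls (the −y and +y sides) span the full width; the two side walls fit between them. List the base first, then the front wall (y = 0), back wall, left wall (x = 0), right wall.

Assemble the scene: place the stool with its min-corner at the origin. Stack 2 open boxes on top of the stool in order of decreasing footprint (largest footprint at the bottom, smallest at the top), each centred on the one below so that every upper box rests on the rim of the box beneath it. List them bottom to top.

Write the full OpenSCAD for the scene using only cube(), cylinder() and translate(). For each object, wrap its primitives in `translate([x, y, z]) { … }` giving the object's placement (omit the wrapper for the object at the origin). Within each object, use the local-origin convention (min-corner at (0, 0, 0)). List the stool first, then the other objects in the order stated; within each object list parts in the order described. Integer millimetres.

translate([0, 0, 398]) cube([319, 296, 29]);
translate([24, 24, 0]) cylinder(h = 398, r = 24);
translate([295, 24, 0]) cylinder(h = 398, r = 24);
translate([24, 272, 0]) cylinder(h = 398, r = 24);
translate([295, 272, 0]) cylinder(h = 398, r = 24);
translate([2, 37, 427]) {
  cube([315, 222, 11]);
  translate([0, 0, 11]) cube([315, 11, 239]);
  translate([0, 211, 11]) cube([315, 11, 239]);
  translate([0, 11, 11]) cube([11, 200, 239]);
  translate([304, 11, 11]) cube([11, 200, 239]);
}
translate([6, 44, 677]) {
  cube([307, 208, 21]);
  translate([0, 0, 21]) cube([307, 21, 257]);
  translate([0, 187, 21]) cube([307, 21, 257]);
  translate([0, 21, 21]) cube([21, 166, 257]);
  translate([286, 21, 21]) cube([21, 166, 257]);
}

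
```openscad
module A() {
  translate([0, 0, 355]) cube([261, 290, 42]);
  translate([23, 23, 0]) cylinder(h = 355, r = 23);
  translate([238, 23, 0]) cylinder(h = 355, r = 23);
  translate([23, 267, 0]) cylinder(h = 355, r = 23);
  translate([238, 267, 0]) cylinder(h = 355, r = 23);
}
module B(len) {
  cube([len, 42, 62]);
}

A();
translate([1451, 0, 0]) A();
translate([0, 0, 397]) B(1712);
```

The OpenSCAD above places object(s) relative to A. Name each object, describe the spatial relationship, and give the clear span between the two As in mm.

Second stool starts at x = 1451; first ends at x = 261; clear span = 1451 − 261 = 1190 mm.

A is a stool. B is a beam. A beam spans the tops of two stools. The clear span between the two stools is 1190 mm.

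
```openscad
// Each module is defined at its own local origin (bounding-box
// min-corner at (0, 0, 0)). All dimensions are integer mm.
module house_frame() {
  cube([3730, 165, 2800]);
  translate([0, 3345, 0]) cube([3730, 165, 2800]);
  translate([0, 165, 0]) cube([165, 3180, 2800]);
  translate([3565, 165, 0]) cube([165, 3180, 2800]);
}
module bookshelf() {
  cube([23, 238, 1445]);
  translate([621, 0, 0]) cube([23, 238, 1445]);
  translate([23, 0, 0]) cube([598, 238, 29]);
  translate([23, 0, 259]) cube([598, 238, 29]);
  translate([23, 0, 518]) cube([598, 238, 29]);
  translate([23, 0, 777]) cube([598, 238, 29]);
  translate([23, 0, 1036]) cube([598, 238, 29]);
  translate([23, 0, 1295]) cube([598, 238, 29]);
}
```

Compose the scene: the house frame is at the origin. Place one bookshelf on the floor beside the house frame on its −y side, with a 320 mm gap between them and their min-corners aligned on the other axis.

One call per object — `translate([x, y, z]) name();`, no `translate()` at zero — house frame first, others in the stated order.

house_frame();
translate([0, -558, 0]) bookshelf();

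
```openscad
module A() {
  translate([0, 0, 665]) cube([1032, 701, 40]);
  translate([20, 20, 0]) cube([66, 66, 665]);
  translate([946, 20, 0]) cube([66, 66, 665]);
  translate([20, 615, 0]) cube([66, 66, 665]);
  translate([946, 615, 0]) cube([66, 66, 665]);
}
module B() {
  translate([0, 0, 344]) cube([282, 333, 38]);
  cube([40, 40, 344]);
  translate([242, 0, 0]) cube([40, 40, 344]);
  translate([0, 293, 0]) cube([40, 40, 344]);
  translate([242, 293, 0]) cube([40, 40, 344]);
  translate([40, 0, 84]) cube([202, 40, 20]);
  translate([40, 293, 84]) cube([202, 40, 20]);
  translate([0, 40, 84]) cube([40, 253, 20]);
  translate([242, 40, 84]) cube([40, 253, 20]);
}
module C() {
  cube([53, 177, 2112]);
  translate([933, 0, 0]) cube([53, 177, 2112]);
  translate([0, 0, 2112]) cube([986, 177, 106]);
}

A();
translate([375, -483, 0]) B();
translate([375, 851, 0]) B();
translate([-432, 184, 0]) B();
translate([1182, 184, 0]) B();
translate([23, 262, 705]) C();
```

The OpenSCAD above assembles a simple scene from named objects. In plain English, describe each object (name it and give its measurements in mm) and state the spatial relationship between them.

A is a rectangular dining table. The top is 1032×701×40 mm with its upper surface at z = 705 mm. It stands on four 66×66 mm square legs, each inset 20 mm from the nearest pair of top edges, running from the floor to the underside of the top.

B is a four-legged stool. The seat is a 282×333×38 mm slab whose top surface is at z = 382 mm; four square legs, each 40×40 mm in cross-section, run from the floor (z = 0) to the underside of the seat, each flush with a corner of the seat. Four stretchers, 40 mm wide and 20 mm tall, connect adjacent legs with their undersides at z = 84 mm, each running between the inner faces of the legs it joins and aligned with the legs' outer faces on the other axis.

C is a rectangular door frame: two vertical jambs of 53×177 mm section, 2112 mm tall, with a clear opening 880 mm wide between their inner faces. A header 106 mm tall and 177 mm deep lies on top of the jambs and spans the full outside width.

Four stools sit around the table at the −y, +y, −x, +x sides. The door frame is on top of the table, centred.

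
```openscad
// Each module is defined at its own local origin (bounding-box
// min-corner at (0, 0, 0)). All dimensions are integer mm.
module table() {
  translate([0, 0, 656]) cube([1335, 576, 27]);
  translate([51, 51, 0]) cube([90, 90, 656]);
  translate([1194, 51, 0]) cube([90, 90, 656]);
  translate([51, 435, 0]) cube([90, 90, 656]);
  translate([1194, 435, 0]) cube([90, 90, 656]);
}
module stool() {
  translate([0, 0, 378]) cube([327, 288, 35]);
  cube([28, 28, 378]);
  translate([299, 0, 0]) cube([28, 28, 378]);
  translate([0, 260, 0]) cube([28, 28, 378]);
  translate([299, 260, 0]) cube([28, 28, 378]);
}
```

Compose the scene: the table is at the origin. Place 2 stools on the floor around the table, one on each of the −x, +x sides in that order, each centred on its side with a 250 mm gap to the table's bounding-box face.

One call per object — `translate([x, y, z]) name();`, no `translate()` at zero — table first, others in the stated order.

table();
translate([-577, 144, 0]) stool();
translate([1585, 144, 0]) stool();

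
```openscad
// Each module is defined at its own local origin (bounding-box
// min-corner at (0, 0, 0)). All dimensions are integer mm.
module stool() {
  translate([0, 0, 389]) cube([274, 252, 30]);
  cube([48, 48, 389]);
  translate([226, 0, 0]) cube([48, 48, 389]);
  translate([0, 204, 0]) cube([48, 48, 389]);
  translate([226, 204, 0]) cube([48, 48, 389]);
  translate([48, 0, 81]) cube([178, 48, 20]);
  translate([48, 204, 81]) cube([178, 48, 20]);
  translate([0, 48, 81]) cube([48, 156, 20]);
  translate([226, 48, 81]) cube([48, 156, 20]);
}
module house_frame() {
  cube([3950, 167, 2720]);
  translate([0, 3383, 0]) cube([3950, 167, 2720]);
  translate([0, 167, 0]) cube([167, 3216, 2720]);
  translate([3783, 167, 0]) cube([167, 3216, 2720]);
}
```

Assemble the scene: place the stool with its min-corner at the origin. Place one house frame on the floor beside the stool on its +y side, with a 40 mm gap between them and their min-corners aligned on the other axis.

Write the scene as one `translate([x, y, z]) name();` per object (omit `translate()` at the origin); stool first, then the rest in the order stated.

stool();
translate([0, 292, 0]) house_frame();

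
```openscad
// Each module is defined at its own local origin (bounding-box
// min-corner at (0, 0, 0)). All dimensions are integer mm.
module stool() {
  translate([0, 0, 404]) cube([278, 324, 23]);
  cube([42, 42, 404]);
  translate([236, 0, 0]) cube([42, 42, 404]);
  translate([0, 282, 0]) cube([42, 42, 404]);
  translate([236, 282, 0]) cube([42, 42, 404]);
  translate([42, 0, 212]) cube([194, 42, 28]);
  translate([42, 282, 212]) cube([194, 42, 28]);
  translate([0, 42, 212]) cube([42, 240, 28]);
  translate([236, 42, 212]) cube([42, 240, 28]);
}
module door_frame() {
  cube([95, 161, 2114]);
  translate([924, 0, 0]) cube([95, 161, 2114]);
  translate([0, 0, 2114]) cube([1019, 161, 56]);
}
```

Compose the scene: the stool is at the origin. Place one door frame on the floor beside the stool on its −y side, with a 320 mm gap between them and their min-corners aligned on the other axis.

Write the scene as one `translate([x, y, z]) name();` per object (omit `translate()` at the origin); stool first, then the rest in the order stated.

stool();
translate([0, -481, 0]) door_frame();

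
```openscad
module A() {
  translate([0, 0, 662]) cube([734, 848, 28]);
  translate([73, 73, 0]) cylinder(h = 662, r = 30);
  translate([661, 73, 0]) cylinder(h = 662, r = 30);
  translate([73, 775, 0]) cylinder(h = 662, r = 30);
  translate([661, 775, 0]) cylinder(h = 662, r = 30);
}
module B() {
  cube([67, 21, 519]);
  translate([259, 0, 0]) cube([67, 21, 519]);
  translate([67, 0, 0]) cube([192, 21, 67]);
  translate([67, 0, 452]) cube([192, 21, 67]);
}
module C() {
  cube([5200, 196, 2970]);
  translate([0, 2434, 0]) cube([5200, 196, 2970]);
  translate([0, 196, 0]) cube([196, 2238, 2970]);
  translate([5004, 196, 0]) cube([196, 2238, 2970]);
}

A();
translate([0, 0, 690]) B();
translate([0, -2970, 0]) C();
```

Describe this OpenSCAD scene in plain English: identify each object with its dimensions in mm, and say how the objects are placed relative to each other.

A is a rectangular dining table. The top is 734×848×28 mm with its upper surface at z = 690 mm. It stands on four round legs of 60 mm diameter, each leg's bounding box inset 43 mm from the nearest pair of top edges, running from the floor to the underside of the top.

B is a rectangular picture frame lying in the x–z plane (depth along y). The opening is 192 mm wide (x) by 385 mm tall (z), surrounded by a border 67 mm wide on all four sides. The frame is 21 mm deep and is made of two full-height vertical stiles with two horizontal rails fitted between them.

C is the wall frame of a small rectangular building: four walls, each 2970 mm tall and 196 mm thick, enclosing a footprint 5200 mm (x) by 2630 mm (y) outside-to-outside, with no floor or roof. The front and back walls (the −y and +y sides) span the full width; the two side walls fit between them.

The picture frame is on top of the table. The house frame is on the floor beside the table on its −y side.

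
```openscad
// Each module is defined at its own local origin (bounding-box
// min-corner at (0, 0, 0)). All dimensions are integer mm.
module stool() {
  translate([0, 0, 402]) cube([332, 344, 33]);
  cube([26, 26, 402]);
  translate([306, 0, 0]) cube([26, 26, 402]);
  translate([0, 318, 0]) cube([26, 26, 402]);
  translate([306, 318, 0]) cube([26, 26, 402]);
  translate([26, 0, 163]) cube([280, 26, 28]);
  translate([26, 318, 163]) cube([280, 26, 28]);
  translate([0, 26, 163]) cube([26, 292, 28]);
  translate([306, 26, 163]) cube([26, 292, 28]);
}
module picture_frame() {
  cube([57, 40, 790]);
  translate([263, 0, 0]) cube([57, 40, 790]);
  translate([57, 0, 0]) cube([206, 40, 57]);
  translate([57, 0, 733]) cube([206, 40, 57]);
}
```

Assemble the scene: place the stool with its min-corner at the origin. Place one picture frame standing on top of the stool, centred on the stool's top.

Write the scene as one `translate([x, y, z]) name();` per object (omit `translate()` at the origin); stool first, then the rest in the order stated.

stool();
translate([6, 152, 435]) picture_frame();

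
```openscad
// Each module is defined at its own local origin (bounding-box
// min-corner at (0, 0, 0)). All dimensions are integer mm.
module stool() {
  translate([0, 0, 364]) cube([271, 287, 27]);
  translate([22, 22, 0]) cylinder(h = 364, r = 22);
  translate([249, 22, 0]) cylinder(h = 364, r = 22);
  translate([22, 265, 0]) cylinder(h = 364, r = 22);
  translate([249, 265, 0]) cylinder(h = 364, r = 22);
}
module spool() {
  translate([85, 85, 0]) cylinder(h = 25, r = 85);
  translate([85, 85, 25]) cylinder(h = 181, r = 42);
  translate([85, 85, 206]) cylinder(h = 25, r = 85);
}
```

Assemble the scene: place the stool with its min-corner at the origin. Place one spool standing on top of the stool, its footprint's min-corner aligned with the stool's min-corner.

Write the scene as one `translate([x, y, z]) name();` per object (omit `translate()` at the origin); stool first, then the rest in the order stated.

stool();
translate([0, 0, 391]) spool();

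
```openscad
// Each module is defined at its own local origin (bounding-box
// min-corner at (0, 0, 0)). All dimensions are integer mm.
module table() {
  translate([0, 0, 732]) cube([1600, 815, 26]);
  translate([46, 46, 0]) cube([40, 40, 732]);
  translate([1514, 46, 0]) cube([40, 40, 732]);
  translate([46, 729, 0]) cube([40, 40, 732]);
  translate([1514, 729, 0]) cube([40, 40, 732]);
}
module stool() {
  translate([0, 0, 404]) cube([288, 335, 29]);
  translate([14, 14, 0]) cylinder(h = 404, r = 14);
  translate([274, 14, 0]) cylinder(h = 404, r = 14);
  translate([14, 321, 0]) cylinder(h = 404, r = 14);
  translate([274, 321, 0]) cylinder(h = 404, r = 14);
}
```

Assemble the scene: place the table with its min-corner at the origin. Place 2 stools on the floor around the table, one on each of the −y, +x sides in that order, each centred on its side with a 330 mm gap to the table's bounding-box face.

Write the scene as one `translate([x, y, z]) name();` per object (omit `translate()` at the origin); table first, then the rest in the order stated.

table();
translate([656, -665, 0]) stool();
translate([1930, 240, 0]) stool();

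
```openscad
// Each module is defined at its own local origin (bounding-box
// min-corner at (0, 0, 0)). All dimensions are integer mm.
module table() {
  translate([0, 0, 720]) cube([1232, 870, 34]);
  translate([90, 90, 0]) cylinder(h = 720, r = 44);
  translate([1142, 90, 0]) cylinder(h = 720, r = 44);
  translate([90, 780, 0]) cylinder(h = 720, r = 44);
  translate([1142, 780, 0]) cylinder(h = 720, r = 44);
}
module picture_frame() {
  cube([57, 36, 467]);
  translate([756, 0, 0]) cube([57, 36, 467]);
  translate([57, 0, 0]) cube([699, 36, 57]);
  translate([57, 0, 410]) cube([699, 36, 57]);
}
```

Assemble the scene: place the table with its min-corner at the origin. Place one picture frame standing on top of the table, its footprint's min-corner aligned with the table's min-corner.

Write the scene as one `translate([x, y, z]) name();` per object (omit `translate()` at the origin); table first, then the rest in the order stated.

table();
translate([0, 0, 754]) picture_frame();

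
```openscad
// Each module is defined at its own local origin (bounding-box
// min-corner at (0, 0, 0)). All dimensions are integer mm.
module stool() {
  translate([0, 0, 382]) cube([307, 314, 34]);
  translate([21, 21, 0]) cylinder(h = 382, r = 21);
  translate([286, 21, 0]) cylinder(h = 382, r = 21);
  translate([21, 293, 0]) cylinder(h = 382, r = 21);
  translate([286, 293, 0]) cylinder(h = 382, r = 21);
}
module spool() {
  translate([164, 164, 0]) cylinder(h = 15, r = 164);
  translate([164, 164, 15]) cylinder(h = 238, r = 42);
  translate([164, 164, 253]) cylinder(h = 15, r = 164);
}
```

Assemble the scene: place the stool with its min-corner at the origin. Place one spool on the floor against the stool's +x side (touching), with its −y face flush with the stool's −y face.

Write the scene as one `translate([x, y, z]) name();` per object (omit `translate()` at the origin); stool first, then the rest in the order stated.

stool();
translate([307, 0, 0]) spool();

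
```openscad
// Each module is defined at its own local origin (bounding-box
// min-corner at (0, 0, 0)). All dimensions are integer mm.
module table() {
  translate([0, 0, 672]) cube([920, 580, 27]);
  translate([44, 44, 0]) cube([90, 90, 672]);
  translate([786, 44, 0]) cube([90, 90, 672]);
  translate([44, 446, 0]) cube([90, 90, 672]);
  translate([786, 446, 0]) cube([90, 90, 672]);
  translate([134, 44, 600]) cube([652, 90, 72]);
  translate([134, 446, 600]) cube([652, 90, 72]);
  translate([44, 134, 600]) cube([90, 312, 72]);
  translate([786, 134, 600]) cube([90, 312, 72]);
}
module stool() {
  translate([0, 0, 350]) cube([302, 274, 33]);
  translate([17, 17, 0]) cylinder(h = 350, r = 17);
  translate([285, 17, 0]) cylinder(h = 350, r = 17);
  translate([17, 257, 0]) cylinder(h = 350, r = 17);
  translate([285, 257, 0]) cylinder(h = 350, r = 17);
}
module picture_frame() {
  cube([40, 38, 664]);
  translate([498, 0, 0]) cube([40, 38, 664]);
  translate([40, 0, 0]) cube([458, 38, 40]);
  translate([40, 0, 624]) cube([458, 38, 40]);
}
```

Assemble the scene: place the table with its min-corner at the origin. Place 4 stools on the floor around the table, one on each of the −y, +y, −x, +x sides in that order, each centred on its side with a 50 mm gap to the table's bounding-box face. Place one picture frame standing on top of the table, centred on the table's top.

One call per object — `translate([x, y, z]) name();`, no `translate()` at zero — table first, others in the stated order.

table();
translate([309, -324, 0]) stool();
translate([309, 630, 0]) stool();
translate([-352, 153, 0]) stool();
translate([970, 153, 0]) stool();
translate([191, 271, 699]) picture_frame();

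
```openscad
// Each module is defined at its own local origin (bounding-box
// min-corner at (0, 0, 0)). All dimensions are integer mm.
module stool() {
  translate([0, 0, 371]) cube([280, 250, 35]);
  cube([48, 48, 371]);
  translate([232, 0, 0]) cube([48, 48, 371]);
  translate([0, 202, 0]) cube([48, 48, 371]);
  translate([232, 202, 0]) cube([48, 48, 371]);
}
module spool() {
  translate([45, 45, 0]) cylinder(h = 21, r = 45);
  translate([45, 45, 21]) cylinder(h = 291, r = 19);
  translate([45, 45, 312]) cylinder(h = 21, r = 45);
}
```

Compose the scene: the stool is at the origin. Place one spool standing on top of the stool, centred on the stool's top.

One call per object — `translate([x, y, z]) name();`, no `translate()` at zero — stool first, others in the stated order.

stool();
translate([95, 80, 406]) spool();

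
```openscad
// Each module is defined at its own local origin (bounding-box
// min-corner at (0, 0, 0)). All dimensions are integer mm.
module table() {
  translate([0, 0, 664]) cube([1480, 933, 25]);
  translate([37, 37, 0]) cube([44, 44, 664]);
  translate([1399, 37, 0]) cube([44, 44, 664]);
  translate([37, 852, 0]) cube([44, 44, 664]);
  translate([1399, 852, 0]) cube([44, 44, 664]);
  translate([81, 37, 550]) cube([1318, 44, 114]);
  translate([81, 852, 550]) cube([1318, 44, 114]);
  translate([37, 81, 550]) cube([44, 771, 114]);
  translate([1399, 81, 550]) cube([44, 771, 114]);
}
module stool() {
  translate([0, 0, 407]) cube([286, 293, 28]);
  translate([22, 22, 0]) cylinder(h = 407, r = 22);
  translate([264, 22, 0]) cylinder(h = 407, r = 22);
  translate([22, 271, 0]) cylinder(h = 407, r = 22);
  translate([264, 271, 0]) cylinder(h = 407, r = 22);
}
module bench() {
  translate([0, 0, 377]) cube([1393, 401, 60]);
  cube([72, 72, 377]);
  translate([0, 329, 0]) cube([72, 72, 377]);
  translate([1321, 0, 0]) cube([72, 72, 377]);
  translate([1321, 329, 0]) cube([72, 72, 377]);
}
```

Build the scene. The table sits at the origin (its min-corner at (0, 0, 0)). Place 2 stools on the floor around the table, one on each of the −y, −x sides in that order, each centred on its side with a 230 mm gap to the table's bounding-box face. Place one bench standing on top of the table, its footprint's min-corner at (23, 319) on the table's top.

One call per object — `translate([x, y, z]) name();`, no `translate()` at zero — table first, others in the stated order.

table();
translate([597, -523, 0]) stool();
translate([-516, 320, 0]) stool();
translate([23, 319, 689]) bench();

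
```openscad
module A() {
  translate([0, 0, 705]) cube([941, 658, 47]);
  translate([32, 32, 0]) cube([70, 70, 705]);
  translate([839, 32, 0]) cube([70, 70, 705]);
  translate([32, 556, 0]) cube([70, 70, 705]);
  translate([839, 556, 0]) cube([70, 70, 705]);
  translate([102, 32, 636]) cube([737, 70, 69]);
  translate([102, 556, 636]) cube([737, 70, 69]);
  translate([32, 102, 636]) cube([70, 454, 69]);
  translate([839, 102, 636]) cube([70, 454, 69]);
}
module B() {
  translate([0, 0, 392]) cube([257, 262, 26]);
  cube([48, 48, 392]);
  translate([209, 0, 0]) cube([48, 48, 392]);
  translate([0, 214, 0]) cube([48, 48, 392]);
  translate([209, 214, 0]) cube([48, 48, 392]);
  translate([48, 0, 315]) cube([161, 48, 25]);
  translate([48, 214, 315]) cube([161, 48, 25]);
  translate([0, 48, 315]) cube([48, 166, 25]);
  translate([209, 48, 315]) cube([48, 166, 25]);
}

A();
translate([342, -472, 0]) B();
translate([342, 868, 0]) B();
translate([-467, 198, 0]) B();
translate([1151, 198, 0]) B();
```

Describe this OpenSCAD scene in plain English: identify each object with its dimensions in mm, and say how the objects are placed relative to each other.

A is a rectangular dining table. The top is 941×658×47 mm with its upper surface at z = 752 mm. It stands on four 70×70 mm square legs, each inset 32 mm from the nearest pair of top edges, running from the floor to the underside of the top. Four apron rails, 70 mm thick and 69 mm tall, run between adjacent legs with their top edges flush with the underside of the top and their outer faces flush with the legs' outer faces.

B is a simple wooden stool: a rectangular seat 257 mm (x) by 262 mm (y), 26 mm thick, top face at z = 418 mm, on four square legs, each 48×48 mm in cross-section. The legs rest on z = 0, each flush with a corner of the seat. Four stretchers, 48 mm wide and 25 mm tall, connect adjacent legs with their undersides at z = 315 mm, each running between the inner faces of the legs it joins and aligned with the legs' outer faces on the other axis.

Four stools sit around the table at the −y, +y, −x, +x sides.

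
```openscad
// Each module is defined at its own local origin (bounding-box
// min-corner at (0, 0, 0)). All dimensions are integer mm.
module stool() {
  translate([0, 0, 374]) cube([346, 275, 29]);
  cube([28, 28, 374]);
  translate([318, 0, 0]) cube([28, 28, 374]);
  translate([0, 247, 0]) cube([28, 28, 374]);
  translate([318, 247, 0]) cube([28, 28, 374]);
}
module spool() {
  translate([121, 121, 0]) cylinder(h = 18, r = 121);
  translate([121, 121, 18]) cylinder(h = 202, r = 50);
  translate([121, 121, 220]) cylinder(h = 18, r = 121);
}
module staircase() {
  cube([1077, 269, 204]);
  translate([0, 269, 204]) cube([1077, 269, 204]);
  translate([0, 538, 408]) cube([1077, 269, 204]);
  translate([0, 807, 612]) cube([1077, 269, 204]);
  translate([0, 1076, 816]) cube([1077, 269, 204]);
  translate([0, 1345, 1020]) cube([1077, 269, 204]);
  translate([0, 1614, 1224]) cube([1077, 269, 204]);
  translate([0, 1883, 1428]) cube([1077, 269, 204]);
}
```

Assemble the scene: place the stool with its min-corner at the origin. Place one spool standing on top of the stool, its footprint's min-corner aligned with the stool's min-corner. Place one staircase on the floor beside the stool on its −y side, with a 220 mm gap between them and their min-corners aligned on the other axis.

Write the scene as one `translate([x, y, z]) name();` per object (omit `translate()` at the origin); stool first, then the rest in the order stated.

stool();
translate([0, 0, 403]) spool();
translate([0, -2372, 0]) staircase();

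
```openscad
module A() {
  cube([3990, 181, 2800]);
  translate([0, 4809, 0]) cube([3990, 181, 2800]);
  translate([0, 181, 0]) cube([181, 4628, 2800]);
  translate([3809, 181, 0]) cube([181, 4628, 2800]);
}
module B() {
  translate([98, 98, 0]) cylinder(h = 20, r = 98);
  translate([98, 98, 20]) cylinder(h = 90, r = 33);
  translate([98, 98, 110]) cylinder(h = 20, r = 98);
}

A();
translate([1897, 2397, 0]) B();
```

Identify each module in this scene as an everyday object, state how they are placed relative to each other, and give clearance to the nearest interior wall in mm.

Clearances: x = 1716, y = 2216; minimum 1716 mm.

A is a house frame. B is a spool. The spool sits inside the house frame, centred. The clearance to the nearest interior wall is 1716 mm.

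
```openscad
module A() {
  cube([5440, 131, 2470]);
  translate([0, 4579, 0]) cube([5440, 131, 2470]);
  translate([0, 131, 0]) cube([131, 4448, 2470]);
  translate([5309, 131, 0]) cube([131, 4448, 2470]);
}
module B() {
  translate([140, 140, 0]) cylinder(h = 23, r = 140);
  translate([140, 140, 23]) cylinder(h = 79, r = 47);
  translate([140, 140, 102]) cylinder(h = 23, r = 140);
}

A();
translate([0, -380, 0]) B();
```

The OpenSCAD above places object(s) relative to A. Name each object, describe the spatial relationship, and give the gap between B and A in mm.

A is a house frame. B is a spool. The spool is on the floor beside the house frame on its −y side. The gap between the spool and the house frame is 100 mm.

The spool's nearest face is 100 mm from the house frame's −y face.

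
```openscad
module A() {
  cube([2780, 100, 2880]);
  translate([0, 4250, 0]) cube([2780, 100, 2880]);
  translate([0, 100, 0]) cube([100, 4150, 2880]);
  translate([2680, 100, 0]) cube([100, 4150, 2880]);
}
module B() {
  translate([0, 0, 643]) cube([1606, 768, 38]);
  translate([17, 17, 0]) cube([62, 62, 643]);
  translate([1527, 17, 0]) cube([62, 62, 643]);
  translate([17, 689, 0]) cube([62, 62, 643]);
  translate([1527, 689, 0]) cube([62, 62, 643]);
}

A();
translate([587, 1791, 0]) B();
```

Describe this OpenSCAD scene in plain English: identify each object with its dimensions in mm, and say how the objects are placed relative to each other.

A is the wall frame of a small rectangular building: four walls, each 2880 mm tall and 100 mm thick, enclosing a footprint 2780 mm (x) by 4350 mm (y) outside-to-outside, with no floor or roof. The front and back walls (the −y and +y sides) span the full width; the two side walls fit between them.

B is a rectangular dining table. The top is 1606×768×38 mm with its upper surface at z = 681 mm. It stands on four 62×62 mm square legs, each inset 17 mm from the nearest pair of top edges, running from the floor to the underside of the top.

The table sits inside the house frame, centred.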